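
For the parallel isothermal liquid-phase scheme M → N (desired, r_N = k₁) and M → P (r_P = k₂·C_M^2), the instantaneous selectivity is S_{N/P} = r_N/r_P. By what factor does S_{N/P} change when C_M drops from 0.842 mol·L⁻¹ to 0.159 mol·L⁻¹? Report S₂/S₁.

28.0

S_{N/P} = (k₁/k₂)·C_M^-2, so S₂/S₁ = (C_{M,2}/C_{M,1})^-2.
= (0.159/0.842)^(-2) = (0.1888)^(-2) = 28.0.
Selectivity toward N rises as C_M falls — low-concentration operation is favoured.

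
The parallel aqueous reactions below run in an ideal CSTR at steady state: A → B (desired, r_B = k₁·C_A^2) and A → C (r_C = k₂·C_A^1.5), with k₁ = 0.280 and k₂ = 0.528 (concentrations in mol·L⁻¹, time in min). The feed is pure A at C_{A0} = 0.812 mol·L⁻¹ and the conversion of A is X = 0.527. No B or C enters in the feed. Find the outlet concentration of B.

0.106 mol·L⁻¹

Exit C_A = C_{A0}(1−X) = 0.812×0.473 = 0.3841 mol·L⁻¹.
In a CSTR the entire volume is at exit conditions, so r_B = 0.280×0.3841^2 = 0.04130 and r_C = 0.528×0.3841^1.5 = 0.1257.
Fraction of consumed A going to B: r_B/(r_B+r_C) = 0.2474.
C_B = 0.2474·C_{A0}·X = 0.2474×0.812×0.527 = 0.106 mol·L⁻¹.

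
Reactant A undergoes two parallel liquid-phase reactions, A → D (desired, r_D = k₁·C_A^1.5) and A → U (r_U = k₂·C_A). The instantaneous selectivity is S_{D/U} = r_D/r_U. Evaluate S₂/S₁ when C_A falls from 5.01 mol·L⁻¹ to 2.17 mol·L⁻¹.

0.658

S_{D/U} = (k₁/k₂)·C_A^0.5, so S₂/S₁ = (C_{A,2}/C_{A,1})^0.5.
= (2.17/5.01)^0.5 = (0.4331)^0.5 = 0.658.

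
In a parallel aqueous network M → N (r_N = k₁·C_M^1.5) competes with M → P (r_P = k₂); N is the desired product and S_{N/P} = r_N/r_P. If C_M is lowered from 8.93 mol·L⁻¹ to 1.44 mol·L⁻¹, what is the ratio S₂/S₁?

S_{N/P} = (k₁/k₂)·C_M^1.5, so S₂/S₁ = (C_{M,2}/C_{M,1})^1.5.
= (1.44/8.93)^1.5 = (0.1613)^1.5 = 0.0648.

0.0648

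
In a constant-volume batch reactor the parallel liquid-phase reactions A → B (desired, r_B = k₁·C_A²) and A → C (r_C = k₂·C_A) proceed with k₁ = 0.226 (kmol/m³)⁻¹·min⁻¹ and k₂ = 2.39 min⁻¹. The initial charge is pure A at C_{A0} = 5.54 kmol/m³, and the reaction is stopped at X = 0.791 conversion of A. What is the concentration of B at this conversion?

C_A = C_{A0}(1−X) = 1.158 kmol/m³.
Along a PFR/batch, dC_C/dC_A = −r_C/(r_B+r_C) = −k₂/(k₂+k₁·C_A).
Integrating from C_{A0} to C_A: C_C = (2.39/0.226)·ln[(2.39+0.226·5.54)/(2.39+0.226·1.16)] = 10.58·ln(3.642/2.652) = 3.356 kmol/m³.
Then C_B = (C_{A0}−C_A) − C_C = 4.382 − 3.356 = 1.026 kmol/m³.

1.03 kmol/m³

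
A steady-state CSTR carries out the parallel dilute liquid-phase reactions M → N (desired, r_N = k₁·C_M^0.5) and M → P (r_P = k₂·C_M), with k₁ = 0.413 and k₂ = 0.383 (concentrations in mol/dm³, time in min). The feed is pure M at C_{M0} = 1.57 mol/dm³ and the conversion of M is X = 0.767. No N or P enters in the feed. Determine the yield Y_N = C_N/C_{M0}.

0.491

Exit C_M = C_{M0}(1−X) = 1.57×0.233 = 0.3658 mol/dm³.
In a CSTR the entire volume is at exit conditions, so r_N = 0.413×0.3658^0.5 = 0.2498 and r_P = 0.383×0.3658 = 0.1401.
Fraction of consumed M going to N: r_N/(r_N+r_P) = 0.6407.
C_N = 0.6407·C_{M0}·X = 0.6407×1.57×0.767 = 0.771 mol/dm³; Y_N = C_N/C_{M0} = 0.491.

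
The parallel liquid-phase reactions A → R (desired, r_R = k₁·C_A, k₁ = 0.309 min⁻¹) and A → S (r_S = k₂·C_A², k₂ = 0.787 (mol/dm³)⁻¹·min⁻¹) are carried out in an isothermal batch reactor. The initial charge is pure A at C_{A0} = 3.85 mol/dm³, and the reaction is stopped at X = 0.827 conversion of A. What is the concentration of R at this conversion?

0.545 mol/dm³

C_A = C_{A0}(1−X) = 0.6661 mol/dm³.
Along a PFR/batch, dC_R/dC_A = −r_R/(r_R+r_S) = −k₁/(k₁+k₂·C_A).
Integrating from C_{A0} to C_A: C_R = (0.309/0.787)·ln[(0.309+0.787·3.85)/(0.309+0.787·0.666)] = 0.3926·ln(3.339/0.8332) = 0.5450 mol/dm³.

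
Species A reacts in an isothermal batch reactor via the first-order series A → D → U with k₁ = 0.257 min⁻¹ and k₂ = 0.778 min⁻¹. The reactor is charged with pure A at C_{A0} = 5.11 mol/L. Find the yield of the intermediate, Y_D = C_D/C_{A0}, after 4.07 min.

For first-order series with pure A initially, C_D(t) = k₁C_{A0}/(k₂−k₁)·(e^(−k₁t) − e^(−k₂t)).
e^(−k₁t) = e^(−0.257×4.07) = e^(−1.046) = 0.3513; e^(−k₂t) = e^(−3.166) = 0.04215.
C_D = 0.257×5.11/(0.778−0.257) × (0.3513−0.04215) = 2.521×0.3092 = 0.7794 mol/L.
Y_D = C_D/C_{A0} = 0.7794/5.11 = 0.153.

0.153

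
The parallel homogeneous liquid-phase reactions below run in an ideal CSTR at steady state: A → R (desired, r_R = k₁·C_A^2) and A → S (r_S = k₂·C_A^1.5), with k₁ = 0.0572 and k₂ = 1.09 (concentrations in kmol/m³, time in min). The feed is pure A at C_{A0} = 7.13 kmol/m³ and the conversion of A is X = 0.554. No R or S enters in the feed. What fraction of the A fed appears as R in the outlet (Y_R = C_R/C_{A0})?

Exit C_A = C_{A0}(1−X) = 7.13×0.446 = 3.180 kmol/m³.
A CSTR operates uniformly at the exit composition, giving r_R = 0.5784 and r_S = 6.181 (each k·C_A^n at C_A = 3.180).
Fraction of consumed A going to R: r_R/(r_R+r_S) = 0.08557.
C_R = 0.08557·C_{A0}·X = 0.08557×7.13×0.554 = 0.338 kmol/m³; Y_R = C_R/C_{A0} = 0.0474.

0.0474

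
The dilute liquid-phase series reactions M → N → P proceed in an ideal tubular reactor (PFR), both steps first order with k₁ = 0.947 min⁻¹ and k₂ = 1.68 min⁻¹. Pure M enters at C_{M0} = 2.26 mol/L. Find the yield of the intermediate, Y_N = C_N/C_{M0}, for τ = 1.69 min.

For first-order series with pure M initially, C_N(τ) = k₁C_{M0}/(k₂−k₁)·(e^(−k₁τ) − e^(−k₂τ)).
e^(−k₁τ) = e^(−0.947×1.69) = e^(−1.600) = 0.2018; e^(−k₂τ) = e^(−2.839) = 0.05847.
C_N = 0.947×2.26/(1.68−0.947) × (0.2018−0.05847) = 2.920×0.1433 = 0.4185 mol/L.
Y_N = C_N/C_{M0} = 0.4185/2.26 = 0.185.

0.185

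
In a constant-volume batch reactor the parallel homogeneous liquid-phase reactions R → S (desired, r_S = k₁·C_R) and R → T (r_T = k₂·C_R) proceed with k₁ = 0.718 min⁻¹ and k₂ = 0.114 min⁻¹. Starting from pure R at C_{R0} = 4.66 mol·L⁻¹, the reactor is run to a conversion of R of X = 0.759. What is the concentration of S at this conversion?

C_R = C_{R0}(1−X) = 1.123 mol·L⁻¹.
Both paths are first order in R, so the instantaneous fraction to S is constant: dC_S/d(−C_R) = k₁/(k₁+k₂) = 0.8630.
C_S = 0.8630·(C_{R0}−C_R) = 0.8630×3.537 = 3.05 mol·L⁻¹.

3.05 mol·L⁻¹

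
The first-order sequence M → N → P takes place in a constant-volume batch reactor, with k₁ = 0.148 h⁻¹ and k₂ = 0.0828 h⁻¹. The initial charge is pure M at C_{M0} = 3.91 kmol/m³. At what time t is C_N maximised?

8.91 h

For first-order series the maximum of C_N occurs at t_opt = ln(k₂/k₁)/(k₂−k₁).
= ln(0.0828/0.148)/(0.0828−0.148) = ln(0.5595)/-0.06520 = -0.5808/-0.06520 = 8.91 h.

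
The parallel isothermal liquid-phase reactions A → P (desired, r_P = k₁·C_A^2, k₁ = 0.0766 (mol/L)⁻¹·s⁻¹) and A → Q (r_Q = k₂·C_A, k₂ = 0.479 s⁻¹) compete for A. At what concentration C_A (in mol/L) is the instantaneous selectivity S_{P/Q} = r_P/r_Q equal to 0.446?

2.79 mol/L

S_{P/Q} = (k₁/k₂)·C_A ⇒ C_A = S·k₂/k₁.
= 0.446×0.479/0.0766 = 2.79 mol/L.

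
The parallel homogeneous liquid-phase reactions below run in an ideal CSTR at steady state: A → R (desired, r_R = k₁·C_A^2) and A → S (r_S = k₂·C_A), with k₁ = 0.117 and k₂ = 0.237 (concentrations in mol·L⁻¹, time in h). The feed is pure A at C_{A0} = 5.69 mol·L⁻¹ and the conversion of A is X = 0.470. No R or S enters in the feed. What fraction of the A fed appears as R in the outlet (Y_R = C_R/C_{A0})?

0.281

Exit C_A = C_{A0}(1−X) = 5.69×0.530 = 3.016 mol·L⁻¹.
A CSTR operates uniformly at the exit composition, giving r_R = 1.064 and r_S = 0.7147 (each k·C_A^n at C_A = 3.016).
Fraction of consumed A going to R: r_R/(r_R+r_S) = 0.5982.
C_R = 0.5982·C_{A0}·X = 0.5982×5.69×0.470 = 1.60 mol·L⁻¹; Y_R = C_R/C_{A0} = 0.281.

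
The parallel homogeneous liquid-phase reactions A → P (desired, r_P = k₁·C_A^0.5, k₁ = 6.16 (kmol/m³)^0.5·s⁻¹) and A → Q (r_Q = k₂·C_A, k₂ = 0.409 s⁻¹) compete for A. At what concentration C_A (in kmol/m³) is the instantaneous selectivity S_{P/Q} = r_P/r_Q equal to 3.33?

S_{P/Q} = (k₁/k₂)·C_A^-0.5 ⇒ C_A = (S·k₂/k₁)^(-2).
= (3.33×0.409/6.16)^(-2) = (0.2211)^(-2) = 20.5 kmol/m³.

20.5 kmol/m³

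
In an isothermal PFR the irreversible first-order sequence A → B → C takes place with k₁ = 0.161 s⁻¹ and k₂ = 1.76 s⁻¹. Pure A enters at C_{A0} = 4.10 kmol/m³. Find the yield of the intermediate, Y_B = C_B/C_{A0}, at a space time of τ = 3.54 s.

0.0567

The intermediate concentration in a first-order A→B→C sequence is C_B = k₁C_{A0}(e^(−k₁τ) − e^(−k₂τ))/(k₂−k₁).
e^(−k₁τ) = e^(−0.161×3.54) = e^(−0.5699) = 0.5656; e^(−k₂τ) = e^(−6.230) = 0.001969.
C_B = 0.161×4.10/(1.76−0.161) × (0.5656−0.001969) = 0.4128×0.5636 = 0.2327 kmol/m³.
Y_B = C_B/C_{A0} = 0.2327/4.10 = 0.0567.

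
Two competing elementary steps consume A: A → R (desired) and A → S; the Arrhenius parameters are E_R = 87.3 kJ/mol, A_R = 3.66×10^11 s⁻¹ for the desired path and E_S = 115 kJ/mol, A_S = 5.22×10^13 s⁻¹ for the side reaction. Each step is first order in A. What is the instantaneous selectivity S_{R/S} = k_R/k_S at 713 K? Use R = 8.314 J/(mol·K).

0.750

With equal orders, S_{R/S} = k_R/k_S = (A_R/A_S)·exp[(E_S−E_R)/(RT)].
(E_S−E_R)/(RT) = (115−87.3)×10³/(8.314×713) = 27700/5928 = 4.673.
k_R/k_S = (3.66×10^11/5.22×10^13)·exp(4.673) = 0.007011 × 107.0 = 0.750.
Since E_R < E_S, lowering the temperature improves selectivity toward R.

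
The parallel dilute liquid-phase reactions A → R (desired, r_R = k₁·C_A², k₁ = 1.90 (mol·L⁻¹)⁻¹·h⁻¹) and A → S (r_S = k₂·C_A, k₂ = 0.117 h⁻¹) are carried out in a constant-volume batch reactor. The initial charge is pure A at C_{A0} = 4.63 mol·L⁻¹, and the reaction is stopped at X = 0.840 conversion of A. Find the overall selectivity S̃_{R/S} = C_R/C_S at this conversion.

34.8

C_A = C_{A0}(1−X) = 0.7408 mol·L⁻¹.
Along a PFR/batch, dC_S/dC_A = −r_S/(r_R+r_S) = −k₂/(k₂+k₁·C_A).
Integrating from C_{A0} to C_A: C_S = (0.117/1.90)·ln[(0.117+1.90·4.63)/(0.117+1.90·0.741)] = 0.06158·ln(8.914/1.525) = 0.1087 mol·L⁻¹.
Then C_R = (C_{A0}−C_A) − C_S = 3.889 − 0.1087 = 3.780 mol·L⁻¹.
S̃_{R/S} = C_R/C_S = 3.780/0.1087 = 34.8.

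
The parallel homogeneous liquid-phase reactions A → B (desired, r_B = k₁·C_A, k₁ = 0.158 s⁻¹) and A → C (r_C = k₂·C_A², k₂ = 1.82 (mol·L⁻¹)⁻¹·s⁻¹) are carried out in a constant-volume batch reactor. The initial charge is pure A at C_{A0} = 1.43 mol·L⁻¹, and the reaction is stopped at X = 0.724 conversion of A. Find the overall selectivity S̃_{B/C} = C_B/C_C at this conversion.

0.106

C_A = C_{A0}(1−X) = 0.3947 mol·L⁻¹.
Along a PFR/batch, dC_B/dC_A = −r_B/(r_B+r_C) = −k₁/(k₁+k₂·C_A).
Integrating from C_{A0} to C_A: C_B = (0.158/1.82)·ln[(0.158+1.82·1.43)/(0.158+1.82·0.395)] = 0.08681·ln(2.761/0.8763) = 0.09962 mol·L⁻¹.
C_C = (C_{A0}−C_A)−C_B = 0.9357 mol·L⁻¹; S̃_{B/C} = 0.09962/0.9357 = 0.106.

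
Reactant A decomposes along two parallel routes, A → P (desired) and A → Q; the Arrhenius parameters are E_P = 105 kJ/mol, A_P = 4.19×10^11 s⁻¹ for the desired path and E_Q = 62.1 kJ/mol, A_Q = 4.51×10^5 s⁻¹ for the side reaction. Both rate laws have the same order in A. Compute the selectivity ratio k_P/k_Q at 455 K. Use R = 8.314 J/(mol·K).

11.0

Since both paths have the same order in A, the concentration cancels and S_{P/Q} = k_P/k_Q = (A_P/A_Q)·exp[(E_Q−E_P)/(RT)].
(E_Q−E_P)/(RT) = (62.1−105)×10³/(8.314×455) = -42900/3783 = -11.34.
k_P/k_Q = (4.19×10^11/4.51×10^5)·exp(-11.34) = 9.290×10^5 × 1.188×10^-5 = 11.0.
Since E_P > E_Q, raising the temperature improves selectivity toward P.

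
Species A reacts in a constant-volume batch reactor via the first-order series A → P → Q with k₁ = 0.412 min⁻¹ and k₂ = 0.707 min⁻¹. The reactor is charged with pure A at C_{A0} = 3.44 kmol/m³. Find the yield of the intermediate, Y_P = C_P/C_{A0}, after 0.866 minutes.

0.220

Solving the coupled first-order balances gives C_P(t) = [k₁/(k₂−k₁)]·C_{A0}·(e^(−k₁t) − e^(−k₂t)).
e^(−k₁t) = e^(−0.412×0.866) = e^(−0.3568) = 0.6999; e^(−k₂t) = e^(−0.6123) = 0.5421.
C_P = 0.412×3.44/(0.707−0.412) × (0.6999−0.5421) = 4.804×0.1578 = 0.7581 kmol/m³.
Y_P = C_P/C_{A0} = 0.7581/3.44 = 0.220.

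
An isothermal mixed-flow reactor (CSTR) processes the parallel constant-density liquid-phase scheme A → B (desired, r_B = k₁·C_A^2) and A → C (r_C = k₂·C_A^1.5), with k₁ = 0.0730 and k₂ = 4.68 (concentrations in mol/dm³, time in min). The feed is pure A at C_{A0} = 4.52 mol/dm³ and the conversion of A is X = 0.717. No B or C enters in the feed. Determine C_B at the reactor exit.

Exit C_A = C_{A0}(1−X) = 4.52×0.283 = 1.279 mol/dm³.
A CSTR operates uniformly at the exit composition, giving r_B = 0.1194 and r_C = 6.771 (each k·C_A^n at C_A = 1.279).
Fraction of consumed A going to B: r_B/(r_B+r_C) = 0.01734.
C_B = 0.01734·C_{A0}·X = 0.01734×4.52×0.717 = 0.0562 mol/dm³.

0.0562 mol/dm³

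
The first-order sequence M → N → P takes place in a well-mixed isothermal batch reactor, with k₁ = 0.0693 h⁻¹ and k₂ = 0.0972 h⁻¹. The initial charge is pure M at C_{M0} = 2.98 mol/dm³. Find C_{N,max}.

Evaluating C_N at t_opt = ln(k₂/k₁)/(k₂−k₁) gives C_{N,max}/C_{M0} = (k₁/k₂)^[k₂/(k₂−k₁)].
= (0.0693/0.0972)^(0.0972/(0.0972−0.0693)) = (0.7130)^(3.484) = 0.3077.
C_{N,max} = 0.3077×2.98 = 0.917 mol/dm³.

0.917 mol/dm³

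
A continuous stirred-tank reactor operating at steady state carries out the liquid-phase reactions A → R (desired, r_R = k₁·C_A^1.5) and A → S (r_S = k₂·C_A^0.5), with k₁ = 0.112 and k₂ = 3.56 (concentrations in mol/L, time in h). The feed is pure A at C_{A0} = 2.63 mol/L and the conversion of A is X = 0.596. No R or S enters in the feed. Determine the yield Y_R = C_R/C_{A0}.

Exit C_A = C_{A0}(1−X) = 2.63×0.404 = 1.063 mol/L.
Rates in a CSTR are evaluated at the outlet concentration: r_R = 0.112×1.063^1.5 = 0.1227, r_S = 3.56×1.063^0.5 = 3.670.
Fraction of consumed A going to R: r_R/(r_R+r_S) = 0.03235.
C_R = 0.03235·C_{A0}·X = 0.03235×2.63×0.596 = 0.0507 mol/L; Y_R = C_R/C_{A0} = 0.0193.

0.0193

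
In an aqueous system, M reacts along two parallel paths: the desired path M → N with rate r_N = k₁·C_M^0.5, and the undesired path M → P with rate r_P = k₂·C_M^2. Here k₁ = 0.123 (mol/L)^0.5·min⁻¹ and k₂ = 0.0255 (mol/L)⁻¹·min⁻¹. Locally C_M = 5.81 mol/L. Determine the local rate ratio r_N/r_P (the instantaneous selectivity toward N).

S_{N/P} = r_N/r_P = (k₁·C_M^0.5)/(k₂·C_M^2) = (k₁/k₂)·C_M^-1.5.
= (0.123×5.810^0.5) / (0.0255×5.810^2) = 0.2965/0.8608 = 0.344.

0.344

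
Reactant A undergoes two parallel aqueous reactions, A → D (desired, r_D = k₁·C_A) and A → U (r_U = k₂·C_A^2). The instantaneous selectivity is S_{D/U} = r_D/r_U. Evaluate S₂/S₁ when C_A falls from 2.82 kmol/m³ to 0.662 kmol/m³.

S_{D/U} = (k₁/k₂)·C_A⁻¹, so S₂/S₁ = (C_{A,2}/C_{A,1})⁻¹.
= 2.82/0.662 = 4.26.
Selectivity toward D rises as C_A falls — low-concentration operation is favoured.

4.26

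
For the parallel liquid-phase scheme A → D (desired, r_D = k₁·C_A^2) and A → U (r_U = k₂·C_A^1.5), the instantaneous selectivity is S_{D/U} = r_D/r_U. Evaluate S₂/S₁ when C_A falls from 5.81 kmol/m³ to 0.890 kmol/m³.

S_{D/U} = (k₁/k₂)·C_A^0.5, so S₂/S₁ = (C_{A,2}/C_{A,1})^0.5.
= (0.890/5.81)^0.5 = (0.1532)^0.5 = 0.391.
Selectivity toward D falls as C_A falls — high-concentration operation is favoured.

0.391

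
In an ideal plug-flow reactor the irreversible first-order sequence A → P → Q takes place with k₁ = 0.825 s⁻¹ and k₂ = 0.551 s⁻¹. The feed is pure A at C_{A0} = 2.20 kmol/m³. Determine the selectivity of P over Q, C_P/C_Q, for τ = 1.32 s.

1.99

Solving the coupled first-order balances gives C_P(τ) = [k₁/(k₂−k₁)]·C_{A0}·(e^(−k₁τ) − e^(−k₂τ)).
e^(−k₁τ) = e^(−0.825×1.32) = e^(−1.089) = 0.3366; e^(−k₂τ) = e^(−0.7273) = 0.4832.
C_P = 0.825×2.20/(0.551−0.825) × (0.3366−0.4832) = (-6.624)×(-0.1466) = 0.9714 kmol/m³.
C_A = C_{A0}e^(−k₁τ) = 0.7404 kmol/m³, so C_Q = C_{A0}−C_A−C_P = 0.4882 kmol/m³; C_P/C_Q = 1.99.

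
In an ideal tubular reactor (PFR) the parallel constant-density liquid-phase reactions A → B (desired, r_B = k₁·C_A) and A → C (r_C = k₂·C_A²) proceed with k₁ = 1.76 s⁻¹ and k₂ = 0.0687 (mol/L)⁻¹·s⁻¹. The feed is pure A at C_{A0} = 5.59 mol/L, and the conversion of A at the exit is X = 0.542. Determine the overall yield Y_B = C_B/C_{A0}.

0.468

C_A = C_{A0}(1−X) = 2.560 mol/L.
Along a PFR/batch, dC_B/dC_A = −r_B/(r_B+r_C) = −k₁/(k₁+k₂·C_A).
Integrating from C_{A0} to C_A: C_B = (1.76/0.0687)·ln[(1.76+0.0687·5.59)/(1.76+0.0687·2.56)] = 25.62·ln(2.144/1.936) = 2.616 mol/L.
Y_B = C_B/C_{A0} = 2.616/5.59 = 0.468.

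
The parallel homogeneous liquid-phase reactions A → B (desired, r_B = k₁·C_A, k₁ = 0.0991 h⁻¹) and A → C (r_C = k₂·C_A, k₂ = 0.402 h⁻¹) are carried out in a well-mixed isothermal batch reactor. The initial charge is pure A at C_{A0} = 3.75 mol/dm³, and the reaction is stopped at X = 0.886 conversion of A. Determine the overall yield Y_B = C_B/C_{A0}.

C_A = C_{A0}(1−X) = 0.4275 mol/dm³.
Both paths are first order in A, so the instantaneous fraction to B is constant: dC_B/d(−C_A) = k₁/(k₁+k₂) = 0.1978.
C_B = 0.1978·(C_{A0}−C_A) = 0.1978×3.322 = 0.657 mol/dm³.
Y_B = C_B/C_{A0} = 0.6571/3.75 = 0.175.

0.175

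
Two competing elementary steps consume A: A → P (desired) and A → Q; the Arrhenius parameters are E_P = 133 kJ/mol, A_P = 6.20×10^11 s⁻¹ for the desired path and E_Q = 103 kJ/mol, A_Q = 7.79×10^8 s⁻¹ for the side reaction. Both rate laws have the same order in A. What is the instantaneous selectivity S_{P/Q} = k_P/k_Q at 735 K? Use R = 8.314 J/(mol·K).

With equal orders, S_{P/Q} = k_P/k_Q = (A_P/A_Q)·exp[(E_Q−E_P)/(RT)].
(E_Q−E_P)/(RT) = (103−133)×10³/(8.314×735) = -30000/6111 = -4.909.
k_P/k_Q = (6.20×10^11/7.79×10^8)·exp(-4.909) = 795.9 × 0.007377 = 5.87.
Since E_P > E_Q, raising the temperature improves selectivity toward P.

5.87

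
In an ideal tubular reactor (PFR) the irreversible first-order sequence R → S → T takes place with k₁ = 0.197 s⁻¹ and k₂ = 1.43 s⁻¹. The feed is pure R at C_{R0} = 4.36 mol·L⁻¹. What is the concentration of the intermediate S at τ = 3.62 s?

Solving the coupled first-order balances gives C_S(τ) = [k₁/(k₂−k₁)]·C_{R0}·(e^(−k₁τ) − e^(−k₂τ)).
e^(−k₁τ) = e^(−0.197×3.62) = e^(−0.7131) = 0.4901; e^(−k₂τ) = e^(−5.177) = 0.005647.
C_S = 0.197×4.36/(1.43−0.197) × (0.4901−0.005647) = 0.6966×0.4845 = 0.3375 mol·L⁻¹.

0.337 mol·L⁻¹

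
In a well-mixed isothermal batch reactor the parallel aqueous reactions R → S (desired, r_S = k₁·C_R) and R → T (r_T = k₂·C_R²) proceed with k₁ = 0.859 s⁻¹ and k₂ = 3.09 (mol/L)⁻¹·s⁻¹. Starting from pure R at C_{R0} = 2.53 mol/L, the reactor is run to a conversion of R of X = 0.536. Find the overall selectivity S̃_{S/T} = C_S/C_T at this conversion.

0.156

C_R = C_{R0}(1−X) = 1.174 mol/L.
Along a PFR/batch, dC_S/dC_R = −r_S/(r_S+r_T) = −k₁/(k₁+k₂·C_R).
Integrating from C_{R0} to C_R: C_S = (0.859/3.09)·ln[(0.859+3.09·2.53)/(0.859+3.09·1.17)] = 0.2780·ln(8.677/4.486) = 0.1834 mol/L.
C_T = (C_{R0}−C_R)−C_S = 1.173 mol/L; S̃_{S/T} = 0.1834/1.173 = 0.156.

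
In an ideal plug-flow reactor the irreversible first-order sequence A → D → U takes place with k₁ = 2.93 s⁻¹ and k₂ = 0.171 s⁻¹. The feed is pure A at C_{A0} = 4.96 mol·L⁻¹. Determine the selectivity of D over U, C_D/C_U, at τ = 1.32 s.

The intermediate concentration in a first-order A→B→C sequence is C_D = k₁C_{A0}(e^(−k₁τ) − e^(−k₂τ))/(k₂−k₁).
e^(−k₁τ) = e^(−2.93×1.32) = e^(−3.868) = 0.02091; e^(−k₂τ) = e^(−0.2257) = 0.7979.
C_D = 2.93×4.96/(0.171−2.93) × (0.02091−0.7979) = (-5.267)×(-0.7770) = 4.093 mol·L⁻¹.
C_A = C_{A0}e^(−k₁τ) = 0.1037 mol·L⁻¹, so C_U = C_{A0}−C_A−C_D = 0.7633 mol·L⁻¹; C_D/C_U = 5.36.

5.36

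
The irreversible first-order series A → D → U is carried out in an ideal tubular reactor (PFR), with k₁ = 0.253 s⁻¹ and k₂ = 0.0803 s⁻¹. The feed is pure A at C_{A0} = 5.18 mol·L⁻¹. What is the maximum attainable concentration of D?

3.04 mol·L⁻¹

Evaluating C_D at τ_opt = ln(k₂/k₁)/(k₂−k₁) gives C_{D,max}/C_{A0} = (k₁/k₂)^[k₂/(k₂−k₁)].
= (0.253/0.0803)^(0.0803/(0.0803−0.253)) = (3.151)^(-0.4650) = 0.5865.
C_{D,max} = 0.5865×5.18 = 3.04 mol·L⁻¹.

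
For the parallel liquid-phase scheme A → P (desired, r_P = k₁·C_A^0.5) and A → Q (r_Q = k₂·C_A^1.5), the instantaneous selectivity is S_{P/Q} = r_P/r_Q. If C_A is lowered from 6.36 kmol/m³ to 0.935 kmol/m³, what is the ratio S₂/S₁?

S_{P/Q} = (k₁/k₂)·C_A⁻¹, so S₂/S₁ = (C_{A,2}/C_{A,1})⁻¹.
= 6.36/0.935 = 6.80.

6.80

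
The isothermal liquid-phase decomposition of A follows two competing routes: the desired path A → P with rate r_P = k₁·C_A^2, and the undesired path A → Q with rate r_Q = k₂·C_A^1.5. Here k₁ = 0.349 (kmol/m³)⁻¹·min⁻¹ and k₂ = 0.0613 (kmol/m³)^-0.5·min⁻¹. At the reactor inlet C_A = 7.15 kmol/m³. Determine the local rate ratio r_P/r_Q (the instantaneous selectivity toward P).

S_{P/Q} = r_P/r_Q = (k₁·C_A^2)/(k₂·C_A^1.5) = (k₁/k₂)·C_A^0.5.
= (0.349×7.150^2) / (0.0613×7.150^1.5) = 17.84/1.172 = 15.2.

15.2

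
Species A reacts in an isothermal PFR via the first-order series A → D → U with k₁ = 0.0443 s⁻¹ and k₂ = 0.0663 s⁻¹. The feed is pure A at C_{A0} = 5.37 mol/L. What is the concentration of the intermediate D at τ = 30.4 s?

Solving the coupled first-order balances gives C_D(τ) = [k₁/(k₂−k₁)]·C_{A0}·(e^(−k₁τ) − e^(−k₂τ)).
e^(−k₁τ) = e^(−0.0443×30.4) = e^(−1.347) = 0.2601; e^(−k₂τ) = e^(−2.016) = 0.1333.
C_D = 0.0443×5.37/(0.0663−0.0443) × (0.2601−0.1333) = 10.81×0.1268 = 1.372 mol/L.

1.37 mol/L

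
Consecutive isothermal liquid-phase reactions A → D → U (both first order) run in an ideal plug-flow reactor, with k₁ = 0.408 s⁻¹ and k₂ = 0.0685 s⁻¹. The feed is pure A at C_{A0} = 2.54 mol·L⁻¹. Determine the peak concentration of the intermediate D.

1.77 mol·L⁻¹

At the optimum, C_{D,max}/C_{A0} = (k₁/k₂)^[k₂/(k₂−k₁)].
= (0.408/0.0685)^(0.0685/(0.0685−0.408)) = (5.956)^(-0.2018) = 0.6976.
C_{D,max} = 0.6976×2.54 = 1.77 mol·L⁻¹.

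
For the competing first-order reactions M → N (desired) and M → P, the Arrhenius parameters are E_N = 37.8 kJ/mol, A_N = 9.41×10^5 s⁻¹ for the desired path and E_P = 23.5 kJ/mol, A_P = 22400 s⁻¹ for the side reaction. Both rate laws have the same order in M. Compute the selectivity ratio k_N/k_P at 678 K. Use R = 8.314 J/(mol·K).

With equal orders, S_{N/P} = k_N/k_P = (A_N/A_P)·exp[(E_P−E_N)/(RT)].
(E_P−E_N)/(RT) = (23.5−37.8)×10³/(8.314×678) = -14300/5637 = -2.537.
k_N/k_P = (9.41×10^5/22400)·exp(-2.537) = 42.01 × 0.07911 = 3.32.

3.32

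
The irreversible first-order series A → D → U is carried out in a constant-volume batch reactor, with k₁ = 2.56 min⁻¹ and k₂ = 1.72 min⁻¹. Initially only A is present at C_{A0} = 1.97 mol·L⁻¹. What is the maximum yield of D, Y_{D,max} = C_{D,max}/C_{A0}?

Evaluating C_D at t_opt = ln(k₂/k₁)/(k₂−k₁) gives C_{D,max}/C_{A0} = (k₁/k₂)^[k₂/(k₂−k₁)].
= (2.56/1.72)^(1.72/(1.72−2.56)) = (1.488)^(-2.048) = 0.4429.

0.443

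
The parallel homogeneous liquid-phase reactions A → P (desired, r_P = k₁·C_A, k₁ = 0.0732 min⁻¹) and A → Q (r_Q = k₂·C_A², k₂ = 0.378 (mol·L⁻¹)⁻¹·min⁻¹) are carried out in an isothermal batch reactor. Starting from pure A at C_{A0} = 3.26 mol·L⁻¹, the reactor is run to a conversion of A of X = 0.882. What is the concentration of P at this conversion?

C_A = C_{A0}(1−X) = 0.3847 mol·L⁻¹.
Along a PFR/batch, dC_P/dC_A = −r_P/(r_P+r_Q) = −k₁/(k₁+k₂·C_A).
Integrating from C_{A0} to C_A: C_P = (0.0732/0.378)·ln[(0.0732+0.378·3.26)/(0.0732+0.378·0.385)] = 0.1937·ln(1.305/0.2186) = 0.3461 mol·L⁻¹.

0.346 mol·L⁻¹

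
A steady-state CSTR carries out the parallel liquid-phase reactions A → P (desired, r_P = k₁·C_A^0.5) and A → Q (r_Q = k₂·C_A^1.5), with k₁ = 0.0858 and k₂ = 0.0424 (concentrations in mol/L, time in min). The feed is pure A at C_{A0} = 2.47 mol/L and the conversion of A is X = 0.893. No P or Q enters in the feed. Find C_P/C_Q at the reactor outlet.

7.66

Exit C_A = C_{A0}(1−X) = 2.47×0.107 = 0.2643 mol/L.
Rates in a CSTR are evaluated at the outlet concentration: r_P = 0.0858×0.2643^0.5 = 0.04411, r_Q = 0.0424×0.2643^1.5 = 0.005761.
Overall selectivity = C_P/C_Q = r_Pτ/(r_Qτ) = r_P/r_Q = 7.66.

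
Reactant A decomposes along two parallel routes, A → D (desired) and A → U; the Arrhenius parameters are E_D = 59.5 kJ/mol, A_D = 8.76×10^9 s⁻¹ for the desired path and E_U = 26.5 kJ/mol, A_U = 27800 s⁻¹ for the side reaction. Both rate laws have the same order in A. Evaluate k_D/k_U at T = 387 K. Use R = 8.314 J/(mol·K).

With equal orders, S_{D/U} = k_D/k_U = (A_D/A_U)·exp[(E_U−E_D)/(RT)].
(E_U−E_D)/(RT) = (26.5−59.5)×10³/(8.314×387) = -33000/3218 = -10.26.
k_D/k_U = (8.76×10^9/27800)·exp(-10.26) = 3.151×10^5 × 3.513×10^-5 = 11.1.
Since E_D > E_U, raising the temperature improves selectivity toward D.

11.1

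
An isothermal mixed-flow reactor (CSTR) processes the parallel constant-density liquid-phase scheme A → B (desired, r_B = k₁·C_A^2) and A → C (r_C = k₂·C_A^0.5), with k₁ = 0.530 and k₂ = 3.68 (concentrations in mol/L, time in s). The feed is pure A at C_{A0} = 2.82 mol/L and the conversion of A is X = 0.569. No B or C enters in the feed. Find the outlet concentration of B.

Exit C_A = C_{A0}(1−X) = 2.82×0.431 = 1.215 mol/L.
Rates in a CSTR are evaluated at the outlet concentration: r_B = 0.530×1.215^2 = 0.7829, r_C = 3.68×1.215^0.5 = 4.057.
Fraction of consumed A going to B: r_B/(r_B+r_C) = 0.1618.
C_B = 0.1618·C_{A0}·X = 0.1618×2.82×0.569 = 0.260 mol/L.

0.260 mol/L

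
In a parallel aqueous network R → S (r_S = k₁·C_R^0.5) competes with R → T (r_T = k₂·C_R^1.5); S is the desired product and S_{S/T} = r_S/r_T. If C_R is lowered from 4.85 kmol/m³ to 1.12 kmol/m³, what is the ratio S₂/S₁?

4.33

S_{S/T} = (k₁/k₂)·C_R⁻¹, so S₂/S₁ = (C_{R,2}/C_{R,1})⁻¹.
= 4.85/1.12 = 4.33.
Selectivity toward S rises as C_R falls — low-concentration operation is favoured.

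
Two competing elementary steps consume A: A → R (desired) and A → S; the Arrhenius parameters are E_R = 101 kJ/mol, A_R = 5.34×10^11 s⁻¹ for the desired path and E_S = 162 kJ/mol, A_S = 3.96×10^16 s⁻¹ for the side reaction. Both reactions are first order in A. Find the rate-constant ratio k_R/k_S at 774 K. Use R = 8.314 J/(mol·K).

k_R/k_S = (A_R/A_S)·exp[−(E_R−E_S)/(RT)] = (A_R/A_S)·exp[(E_S−E_R)/(RT)].
(E_S−E_R)/(RT) = (162−101)×10³/(8.314×774) = 61000/6435 = 9.479.
k_R/k_S = (5.34×10^11/3.96×10^16)·exp(9.479) = 1.348×10^-5 × 13087 = 0.176.
Since E_R < E_S, lowering the temperature improves selectivity toward R.

0.176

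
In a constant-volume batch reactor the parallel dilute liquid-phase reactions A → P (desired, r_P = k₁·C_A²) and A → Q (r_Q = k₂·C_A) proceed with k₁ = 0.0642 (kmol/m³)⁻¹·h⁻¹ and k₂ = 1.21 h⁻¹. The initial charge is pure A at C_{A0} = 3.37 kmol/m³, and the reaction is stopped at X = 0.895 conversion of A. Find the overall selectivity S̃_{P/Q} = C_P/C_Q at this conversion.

0.0968

C_A = C_{A0}(1−X) = 0.3538 kmol/m³.
Along a PFR/batch, dC_Q/dC_A = −r_Q/(r_P+r_Q) = −k₂/(k₂+k₁·C_A).
Integrating from C_{A0} to C_A: C_Q = (1.21/0.0642)·ln[(1.21+0.0642·3.37)/(1.21+0.0642·0.354)] = 18.85·ln(1.426/1.233) = 2.750 kmol/m³.
Then C_P = (C_{A0}−C_A) − C_Q = 3.016 − 2.750 = 0.2663 kmol/m³.
S̃_{P/Q} = C_P/C_Q = 0.2663/2.750 = 0.0968.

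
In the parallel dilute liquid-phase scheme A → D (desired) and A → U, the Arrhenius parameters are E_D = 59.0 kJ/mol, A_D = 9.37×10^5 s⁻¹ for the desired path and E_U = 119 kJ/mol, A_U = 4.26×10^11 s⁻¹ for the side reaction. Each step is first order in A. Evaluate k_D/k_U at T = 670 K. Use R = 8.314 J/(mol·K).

k_D/k_U = (A_D/A_U)·exp[−(E_D−E_U)/(RT)] = (A_D/A_U)·exp[(E_U−E_D)/(RT)].
(E_U−E_D)/(RT) = (119−59.0)×10³/(8.314×670) = 60000/5570 = 10.77.
k_D/k_U = (9.37×10^5/4.26×10^11)·exp(10.77) = 2.200×10^-6 × 47632 = 0.105.
Since E_D < E_U, lowering the temperature improves selectivity toward D.

0.105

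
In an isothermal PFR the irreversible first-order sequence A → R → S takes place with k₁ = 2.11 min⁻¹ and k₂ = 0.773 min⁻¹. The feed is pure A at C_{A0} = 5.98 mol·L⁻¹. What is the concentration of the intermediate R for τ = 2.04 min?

1.82 mol·L⁻¹

The intermediate concentration in a first-order A→B→C sequence is C_R = k₁C_{A0}(e^(−k₁τ) − e^(−k₂τ))/(k₂−k₁).
e^(−k₁τ) = e^(−2.11×2.04) = e^(−4.304) = 0.01351; e^(−k₂τ) = e^(−1.577) = 0.2066.
C_R = 2.11×5.98/(0.773−2.11) × (0.01351−0.2066) = (-9.437)×(-0.1931) = 1.822 mol·L⁻¹.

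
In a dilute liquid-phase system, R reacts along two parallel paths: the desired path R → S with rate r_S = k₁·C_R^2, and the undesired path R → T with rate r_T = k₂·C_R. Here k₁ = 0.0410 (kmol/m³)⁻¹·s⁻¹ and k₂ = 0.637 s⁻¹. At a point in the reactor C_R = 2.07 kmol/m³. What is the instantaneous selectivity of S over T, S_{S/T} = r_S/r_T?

S_{S/T} = r_S/r_T = (k₁·C_R^2)/(k₂·C_R) = (k₁/k₂)·C_R.
= (0.0410×2.070^2) / (0.637×2.070) = 0.1757/1.319 = 0.133.
Since the desired path is higher order in R, keeping C_R high (PFR or concentrated feed) favours S.

0.133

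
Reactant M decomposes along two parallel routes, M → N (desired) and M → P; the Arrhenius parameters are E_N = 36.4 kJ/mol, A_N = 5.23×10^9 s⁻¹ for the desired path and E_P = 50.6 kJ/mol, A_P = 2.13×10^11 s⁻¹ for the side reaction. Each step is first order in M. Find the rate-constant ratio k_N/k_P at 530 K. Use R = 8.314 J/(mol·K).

0.616

Since both paths have the same order in M, the concentration cancels and S_{N/P} = k_N/k_P = (A_N/A_P)·exp[(E_P−E_N)/(RT)].
(E_P−E_N)/(RT) = (50.6−36.4)×10³/(8.314×530) = 14200/4406 = 3.223.
k_N/k_P = (5.23×10^9/2.13×10^11)·exp(3.223) = 0.02455 × 25.09 = 0.616.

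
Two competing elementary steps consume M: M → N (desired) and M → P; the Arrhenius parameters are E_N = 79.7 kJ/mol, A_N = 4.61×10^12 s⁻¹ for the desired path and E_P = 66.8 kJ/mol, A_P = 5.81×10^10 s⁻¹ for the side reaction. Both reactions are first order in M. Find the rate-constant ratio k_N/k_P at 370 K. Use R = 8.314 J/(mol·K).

1.20

With equal orders, S_{N/P} = k_N/k_P = (A_N/A_P)·exp[(E_P−E_N)/(RT)].
(E_P−E_N)/(RT) = (66.8−79.7)×10³/(8.314×370) = -12900/3076 = -4.194.
k_N/k_P = (4.61×10^12/5.81×10^10)·exp(-4.194) = 79.35 × 0.01509 = 1.20.
Since E_N > E_P, raising the temperature improves selectivity toward N.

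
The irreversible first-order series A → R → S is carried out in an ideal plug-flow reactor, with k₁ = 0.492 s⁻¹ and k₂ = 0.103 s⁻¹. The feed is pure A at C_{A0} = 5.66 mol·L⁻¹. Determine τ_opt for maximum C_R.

4.02 s

For first-order series the maximum of C_R occurs at τ_opt = ln(k₂/k₁)/(k₂−k₁).
= ln(0.103/0.492)/(0.103−0.492) = ln(0.2093)/-0.3890 = -1.564/-0.3890 = 4.02 s.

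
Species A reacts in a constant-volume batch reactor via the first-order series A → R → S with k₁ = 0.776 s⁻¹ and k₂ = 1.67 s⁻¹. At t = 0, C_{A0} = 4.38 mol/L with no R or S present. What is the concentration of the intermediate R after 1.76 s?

0.769 mol/L

Solving the coupled first-order balances gives C_R(t) = [k₁/(k₂−k₁)]·C_{A0}·(e^(−k₁t) − e^(−k₂t)).
e^(−k₁t) = e^(−0.776×1.76) = e^(−1.366) = 0.2552; e^(−k₂t) = e^(−2.939) = 0.05291.
C_R = 0.776×4.38/(1.67−0.776) × (0.2552−0.05291) = 3.802×0.2023 = 0.7690 mol/L.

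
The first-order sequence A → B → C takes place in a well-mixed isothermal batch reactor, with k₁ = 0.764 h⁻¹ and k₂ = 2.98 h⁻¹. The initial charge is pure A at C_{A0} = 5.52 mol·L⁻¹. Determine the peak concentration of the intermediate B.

0.885 mol·L⁻¹

Evaluating C_B at t_opt = ln(k₂/k₁)/(k₂−k₁) gives C_{B,max}/C_{A0} = (k₁/k₂)^[k₂/(k₂−k₁)].
= (0.764/2.98)^(2.98/(2.98−0.764)) = (0.2564)^(1.345) = 0.1604.
C_{B,max} = 0.1604×5.52 = 0.885 mol·L⁻¹.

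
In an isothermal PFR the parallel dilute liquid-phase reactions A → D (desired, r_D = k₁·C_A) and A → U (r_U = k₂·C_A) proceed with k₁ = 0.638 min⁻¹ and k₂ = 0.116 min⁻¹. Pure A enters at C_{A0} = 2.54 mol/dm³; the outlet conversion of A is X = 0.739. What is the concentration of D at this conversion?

1.59 mol/dm³

C_A = C_{A0}(1−X) = 0.6629 mol/dm³.
Both paths are first order in A, so the instantaneous fraction to D is constant: dC_D/d(−C_A) = k₁/(k₁+k₂) = 0.8462.
C_D = 0.8462·(C_{A0}−C_A) = 0.8462×1.877 = 1.59 mol/dm³.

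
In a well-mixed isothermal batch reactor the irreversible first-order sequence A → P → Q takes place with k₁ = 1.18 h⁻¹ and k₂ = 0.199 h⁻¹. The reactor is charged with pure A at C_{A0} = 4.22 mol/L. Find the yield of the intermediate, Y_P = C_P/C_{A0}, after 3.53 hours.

0.577

For first-order series with pure A initially, C_P(t) = k₁C_{A0}/(k₂−k₁)·(e^(−k₁t) − e^(−k₂t)).
e^(−k₁t) = e^(−1.18×3.53) = e^(−4.165) = 0.01552; e^(−k₂t) = e^(−0.7025) = 0.4954.
C_P = 1.18×4.22/(0.199−1.18) × (0.01552−0.4954) = (-5.076)×(-0.4798) = 2.436 mol/L.
Y_P = C_P/C_{A0} = 2.436/4.22 = 0.577.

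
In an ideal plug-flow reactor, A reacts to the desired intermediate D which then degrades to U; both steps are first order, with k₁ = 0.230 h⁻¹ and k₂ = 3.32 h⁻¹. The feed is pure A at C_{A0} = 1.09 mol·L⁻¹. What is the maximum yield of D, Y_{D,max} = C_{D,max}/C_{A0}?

At the optimum, C_{D,max}/C_{A0} = (k₁/k₂)^[k₂/(k₂−k₁)].
= (0.230/3.32)^(3.32/(3.32−0.230)) = (0.06928)^(1.074) = 0.05679.

0.0568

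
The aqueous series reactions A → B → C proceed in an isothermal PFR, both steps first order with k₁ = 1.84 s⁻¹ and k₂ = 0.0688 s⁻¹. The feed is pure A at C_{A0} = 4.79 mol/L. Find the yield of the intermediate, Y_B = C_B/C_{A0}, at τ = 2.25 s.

For first-order series with pure A initially, C_B(τ) = k₁C_{A0}/(k₂−k₁)·(e^(−k₁τ) − e^(−k₂τ)).
e^(−k₁τ) = e^(−1.84×2.25) = e^(−4.140) = 0.01592; e^(−k₂τ) = e^(−0.1548) = 0.8566.
C_B = 1.84×4.79/(0.0688−1.84) × (0.01592−0.8566) = (-4.976)×(-0.8407) = 4.183 mol/L.
Y_B = C_B/C_{A0} = 4.183/4.79 = 0.873.

0.873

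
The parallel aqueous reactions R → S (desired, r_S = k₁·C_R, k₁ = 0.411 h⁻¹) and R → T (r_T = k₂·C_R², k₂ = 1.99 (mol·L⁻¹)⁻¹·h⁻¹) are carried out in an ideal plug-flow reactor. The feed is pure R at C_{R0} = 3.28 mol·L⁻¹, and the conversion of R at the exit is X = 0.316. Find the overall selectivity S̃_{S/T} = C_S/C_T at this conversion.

0.0756

C_R = C_{R0}(1−X) = 2.244 mol·L⁻¹.
Along a PFR/batch, dC_S/dC_R = −r_S/(r_S+r_T) = −k₁/(k₁+k₂·C_R).
Integrating from C_{R0} to C_R: C_S = (0.411/1.99)·ln[(0.411+1.99·3.28)/(0.411+1.99·2.24)] = 0.2065·ln(6.938/4.876) = 0.07286 mol·L⁻¹.
C_T = (C_{R0}−C_R)−C_S = 0.9636 mol·L⁻¹; S̃_{S/T} = 0.07286/0.9636 = 0.0756.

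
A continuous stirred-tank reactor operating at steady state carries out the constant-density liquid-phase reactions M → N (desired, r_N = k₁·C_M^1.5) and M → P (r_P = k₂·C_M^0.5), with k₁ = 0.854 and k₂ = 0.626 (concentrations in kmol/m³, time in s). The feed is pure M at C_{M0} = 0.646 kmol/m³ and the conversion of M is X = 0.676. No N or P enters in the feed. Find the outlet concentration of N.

Exit C_M = C_{M0}(1−X) = 0.646×0.324 = 0.2093 kmol/m³.
Rates in a CSTR are evaluated at the outlet concentration: r_N = 0.854×0.2093^1.5 = 0.08178, r_P = 0.626×0.2093^0.5 = 0.2864.
Fraction of consumed M going to N: r_N/(r_N+r_P) = 0.2221.
C_N = 0.2221·C_{M0}·X = 0.2221×0.646×0.676 = 0.0970 kmol/m³.

0.0970 kmol/m³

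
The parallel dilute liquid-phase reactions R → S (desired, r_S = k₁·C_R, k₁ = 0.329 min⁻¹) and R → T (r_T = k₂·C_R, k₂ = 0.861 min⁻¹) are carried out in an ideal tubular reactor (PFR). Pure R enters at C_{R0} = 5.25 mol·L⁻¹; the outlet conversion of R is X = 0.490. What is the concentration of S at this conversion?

C_R = C_{R0}(1−X) = 2.678 mol·L⁻¹.
Both paths are first order in R, so the instantaneous fraction to S is constant: dC_S/d(−C_R) = k₁/(k₁+k₂) = 0.2765.
C_S = 0.2765·(C_{R0}−C_R) = 0.2765×2.572 = 0.711 mol·L⁻¹.

0.711 mol·L⁻¹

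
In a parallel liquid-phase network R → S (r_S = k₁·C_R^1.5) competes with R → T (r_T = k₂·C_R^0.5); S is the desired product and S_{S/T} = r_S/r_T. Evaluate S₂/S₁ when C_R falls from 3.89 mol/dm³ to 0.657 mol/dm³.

0.169

S_{S/T} = (k₁/k₂)·C_R, so S₂/S₁ = (C_{R,2}/C_{R,1}).
= 0.657/3.89 = 0.169.
Selectivity toward S falls as C_R falls — high-concentration operation is favoured.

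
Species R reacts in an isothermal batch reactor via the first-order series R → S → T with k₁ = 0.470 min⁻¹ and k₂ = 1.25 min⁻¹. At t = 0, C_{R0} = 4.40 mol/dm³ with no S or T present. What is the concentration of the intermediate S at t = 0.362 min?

0.550 mol/dm³

For first-order series with pure R initially, C_S(t) = k₁C_{R0}/(k₂−k₁)·(e^(−k₁t) − e^(−k₂t)).
e^(−k₁t) = e^(−0.470×0.362) = e^(−0.1701) = 0.8435; e^(−k₂t) = e^(−0.4525) = 0.6360.
C_S = 0.470×4.40/(1.25−0.470) × (0.8435−0.6360) = 2.651×0.2075 = 0.5502 mol/dm³.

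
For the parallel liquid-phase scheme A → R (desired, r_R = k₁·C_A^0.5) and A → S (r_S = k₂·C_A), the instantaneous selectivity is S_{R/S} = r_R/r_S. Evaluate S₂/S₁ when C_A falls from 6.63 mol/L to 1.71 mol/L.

S_{R/S} = (k₁/k₂)·C_A^-0.5, so S₂/S₁ = (C_{A,2}/C_{A,1})^-0.5.
= (1.71/6.63)^(-0.5) = (0.2579)^(-0.5) = 1.97.

1.97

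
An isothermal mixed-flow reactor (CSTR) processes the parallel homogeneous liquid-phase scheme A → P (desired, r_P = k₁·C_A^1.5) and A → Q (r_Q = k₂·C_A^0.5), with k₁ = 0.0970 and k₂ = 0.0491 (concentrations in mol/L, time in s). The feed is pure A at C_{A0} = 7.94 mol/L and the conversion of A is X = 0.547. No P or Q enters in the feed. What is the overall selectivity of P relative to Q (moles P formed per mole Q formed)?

Exit C_A = C_{A0}(1−X) = 7.94×0.453 = 3.597 mol/L.
Rates in a CSTR are evaluated at the outlet concentration: r_P = 0.0970×3.597^1.5 = 0.6617, r_Q = 0.0491×3.597^0.5 = 0.09312.
Overall selectivity = C_P/C_Q = r_Pτ/(r_Qτ) = r_P/r_Q = 7.11.

7.11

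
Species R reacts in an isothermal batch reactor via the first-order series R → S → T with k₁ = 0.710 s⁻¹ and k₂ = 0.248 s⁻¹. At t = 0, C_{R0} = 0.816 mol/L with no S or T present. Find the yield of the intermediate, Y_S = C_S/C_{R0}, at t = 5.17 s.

For first-order series with pure R initially, C_S(t) = k₁C_{R0}/(k₂−k₁)·(e^(−k₁t) − e^(−k₂t)).
e^(−k₁t) = e^(−0.710×5.17) = e^(−3.671) = 0.02546; e^(−k₂t) = e^(−1.282) = 0.2774.
C_S = 0.710×0.816/(0.248−0.710) × (0.02546−0.2774) = (-1.254)×(-0.2520) = 0.3160 mol/L.
Y_S = C_S/C_{R0} = 0.3160/0.816 = 0.387.

0.387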